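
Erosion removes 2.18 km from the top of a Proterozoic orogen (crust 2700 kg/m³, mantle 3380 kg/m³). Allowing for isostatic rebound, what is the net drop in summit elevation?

0.439 km

Rebound u = e ρ_c/ρ_m = 2.18 km × 2700/3380 = 1.741 km.
Net surface drop = e − u = 2.18 km − 1.741 km = e (ρ_m − ρ_c)/ρ_m = 0.439 km.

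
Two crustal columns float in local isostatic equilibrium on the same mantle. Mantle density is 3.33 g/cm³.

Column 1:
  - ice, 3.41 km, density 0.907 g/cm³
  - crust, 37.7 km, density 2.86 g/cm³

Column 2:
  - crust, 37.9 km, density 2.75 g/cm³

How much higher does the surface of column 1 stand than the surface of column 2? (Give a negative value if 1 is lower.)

1.2 km

For any compensation level in the mantle, the mantle terms cancel and isostasy reduces to e = (Σt_1 − Σt_2) − (Σ(ρt)_1 − Σ(ρt)_2) / ρ_m.
Σt_1 = 41.11 km; Σt_2 = 37.9 km; Σ(ρt)_1 = 110.91487; Σ(ρt)_2 = 104.225 (in km·g/cm³).
e = (41.11 − 37.9) − (110.91487 − 104.225) / 3.33 = 1.2 km.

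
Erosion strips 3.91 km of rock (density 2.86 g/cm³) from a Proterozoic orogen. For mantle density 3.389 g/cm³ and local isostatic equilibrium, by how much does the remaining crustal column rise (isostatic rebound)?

3.3 km

Unloading: uplift u = e ρ_c/ρ_m = 3.91 km × 2.86/3.389 = 3.3 km.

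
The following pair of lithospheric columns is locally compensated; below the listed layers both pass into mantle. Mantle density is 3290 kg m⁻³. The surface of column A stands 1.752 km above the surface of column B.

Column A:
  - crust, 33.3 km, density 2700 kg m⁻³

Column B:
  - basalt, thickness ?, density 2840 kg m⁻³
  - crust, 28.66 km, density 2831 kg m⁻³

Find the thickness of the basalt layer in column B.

1.62 km

Take the compensation level at the base of the deeper column (depth z_c below the surface of column A) and equate Σ ρ_i t_i down to z_c; mantle fills any gap and the z_c terms cancel.
Column A: 33.3×2700 + (z_c − 33.3)×3290
Column B: 1.752×0 + x×2840 + 28.66×2831 + (z_c − 1.752 − 28.66 − x)×3290
The z_c×3290 term appears on both sides and cancels. Collect the known terms of each column as K = Σ(ρt)_known − 3290 × (depth of known layers): K_A = 89910 − 3290×33.3 = −19647; K_B = 81136.46 − 3290×(1.752 + 28.66) = −18919.02.
Balance: K_A = K_B − x×(3290 − 2840), so x = (K_B − K_A)/(3290 − 2840) = 727.98/450 = 1.62 km.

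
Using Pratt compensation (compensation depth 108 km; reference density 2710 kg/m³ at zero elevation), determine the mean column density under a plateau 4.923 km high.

Pratt balance: ρ_ref D = ρ (D + h).
ρ = ρ_ref D/(D + h) = 2710 × 108 km/(108 km + 4.923 km) = 2590 kg/m³.

2590 kg/m³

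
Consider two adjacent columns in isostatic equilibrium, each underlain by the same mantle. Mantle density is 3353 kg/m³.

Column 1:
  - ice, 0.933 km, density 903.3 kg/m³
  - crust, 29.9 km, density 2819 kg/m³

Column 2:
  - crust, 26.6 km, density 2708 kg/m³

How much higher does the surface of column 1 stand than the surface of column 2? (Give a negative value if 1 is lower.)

For any compensation level in the mantle, the mantle terms cancel and isostasy reduces to e = (Σt_1 − Σt_2) − (Σ(ρt)_1 − Σ(ρt)_2) / ρ_m.
Σt_1 = 30.833 km; Σt_2 = 26.6 km; Σ(ρt)_1 = 85130.8789; Σ(ρt)_2 = 72032.8 (in km·kg/m³).
e = (30.833 − 26.6) − (85130.8789 − 72032.8) / 3353 = 0.327 km.

0.327 km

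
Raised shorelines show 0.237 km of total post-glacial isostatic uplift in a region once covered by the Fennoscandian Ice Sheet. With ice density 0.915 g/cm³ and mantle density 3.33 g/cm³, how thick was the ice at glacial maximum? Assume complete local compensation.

u = t ρ_ice/ρ_m → t = u ρ_m/ρ_ice = 0.237 km × 3.33/0.915 = 0.863 km.

0.863 km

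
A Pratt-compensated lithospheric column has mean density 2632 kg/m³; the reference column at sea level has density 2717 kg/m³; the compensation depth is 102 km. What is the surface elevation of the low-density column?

3.29 km

ρ_ref D = ρ (D + h) → h = D (ρ_ref − ρ)/ρ.
h = 102 km × (2717 − 2632)/2632 = 3.29 km.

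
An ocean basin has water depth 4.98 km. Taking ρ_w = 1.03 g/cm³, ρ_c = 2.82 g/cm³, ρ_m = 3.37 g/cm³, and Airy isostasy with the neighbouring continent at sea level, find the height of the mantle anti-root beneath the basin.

In Airy isostatic equilibrium: replacing crust with seawater at the top is compensated by replacing crust with mantle at the base: d (ρ_c − ρ_w) = a (ρ_m − ρ_c).
a = d (ρ_c − ρ_w)/(ρ_m − ρ_c) = 4.98 km × 1.79/0.55 = 16.2 km.

16.2 km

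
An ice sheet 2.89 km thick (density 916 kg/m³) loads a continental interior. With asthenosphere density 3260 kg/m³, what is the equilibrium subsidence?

0.812 km

By Archimedes' principle applied to the lithosphere: the ice load ρ_ice t is balanced by mantle displaced below, ρ_m s.
s = t ρ_ice / ρ_m = 2.89 km × 916/3260 = 0.812 km.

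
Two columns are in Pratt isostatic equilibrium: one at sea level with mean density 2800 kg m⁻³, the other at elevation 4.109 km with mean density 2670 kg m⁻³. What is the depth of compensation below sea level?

84.4 km

ρ_ref D = ρ (D + h) → D (ρ_ref − ρ) = ρ h.
D = ρ h/(ρ_ref − ρ) = 2670 × 4.109 km/(2800 − 2670) = 84.4 km.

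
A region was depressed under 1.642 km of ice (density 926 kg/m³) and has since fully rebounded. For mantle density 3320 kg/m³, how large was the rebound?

0.458 km

Removing the load lets mantle flow back in; uplift u satisfies ρ_ice t = ρ_m u.
u = t ρ_ice/ρ_m = 1.642 km × 926/3320 = 0.458 km.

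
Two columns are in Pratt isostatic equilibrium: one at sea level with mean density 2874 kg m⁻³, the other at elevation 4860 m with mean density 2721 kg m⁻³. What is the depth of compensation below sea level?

86400 m

ρ_ref D = ρ (D + h) → D (ρ_ref − ρ) = ρ h.
D = ρ h/(ρ_ref − ρ) = 2721 × 4860 m/(2874 − 2721) = 86400 m.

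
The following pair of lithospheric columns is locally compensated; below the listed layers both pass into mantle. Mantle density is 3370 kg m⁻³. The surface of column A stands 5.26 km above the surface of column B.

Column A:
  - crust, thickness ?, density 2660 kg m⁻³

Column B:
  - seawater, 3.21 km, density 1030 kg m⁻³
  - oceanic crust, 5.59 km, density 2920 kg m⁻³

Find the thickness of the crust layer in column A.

Take the compensation level at the base of the deeper column (depth z_c below the surface of column A) and equate Σ ρ_i t_i down to z_c; mantle fills any gap and the z_c terms cancel.
Column A: x×2660 + (z_c − 0 − x)×3370
Column B: 5.26×0 + 3.21×1030 + 5.59×2920 + (z_c − 5.26 − 8.8)×3370
The z_c×3370 term appears on both sides and cancels. Collect the known terms of each column as K = Σ(ρt)_known − 3370 × (depth of known layers): K_A = 0 − 3370×0 = 0; K_B = 19629.1 − 3370×(5.26 + 8.8) = −27753.1.
Balance: K_A − x×(3370 − 2660) = K_B, so x = (K_A − K_B)/(3370 − 2660) = 27753.1/710 = 39.1 km.

39.1 km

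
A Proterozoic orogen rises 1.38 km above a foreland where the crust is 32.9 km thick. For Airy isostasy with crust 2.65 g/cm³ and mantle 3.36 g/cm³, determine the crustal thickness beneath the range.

Root depth r = h ρ_c / (ρ_m − ρ_c) = 1.38 km × 2.65 / 0.71 = 5.151 km.
Total thickness = T + h + r = 32.9 km + 1.38 km + 5.151 km = 39.4 km.

39.4 km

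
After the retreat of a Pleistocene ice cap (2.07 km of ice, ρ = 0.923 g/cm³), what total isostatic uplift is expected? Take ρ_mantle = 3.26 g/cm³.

Removing the load lets mantle flow back in; uplift u satisfies ρ_ice t = ρ_m u.
u = t ρ_ice/ρ_m = 2.07 km × 0.923/3.26 = 0.586 km.

0.586 km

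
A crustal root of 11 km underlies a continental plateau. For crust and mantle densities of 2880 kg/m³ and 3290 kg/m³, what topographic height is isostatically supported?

Balancing pressure at the compensation depth: ρ_c h = (ρ_m − ρ_c) r.
h = r (ρ_m − ρ_c) / ρ_c = 11 km × (3290 − 2880) / 2880 = 1.57 km.

1.57 km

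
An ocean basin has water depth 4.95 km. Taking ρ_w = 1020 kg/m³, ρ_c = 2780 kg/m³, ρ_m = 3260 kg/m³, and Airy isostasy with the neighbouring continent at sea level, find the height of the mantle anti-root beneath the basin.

18.1 km

By Archimedes' principle applied to the lithosphere: replacing crust with seawater at the top is compensated by replacing crust with mantle at the base: d (ρ_c − ρ_w) = a (ρ_m − ρ_c).
a = d (ρ_c − ρ_w)/(ρ_m − ρ_c) = 4.95 km × 1760/480 = 18.1 km.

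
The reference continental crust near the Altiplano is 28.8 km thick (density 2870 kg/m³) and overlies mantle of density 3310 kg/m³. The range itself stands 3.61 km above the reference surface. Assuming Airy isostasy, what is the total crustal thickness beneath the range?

56 km

Root depth r = h ρ_c / (ρ_m − ρ_c) = 3.61 km × 2870 / 440 = 23.55 km.
Total thickness = T + h + r = 28.8 km + 3.61 km + 23.55 km = 56 km.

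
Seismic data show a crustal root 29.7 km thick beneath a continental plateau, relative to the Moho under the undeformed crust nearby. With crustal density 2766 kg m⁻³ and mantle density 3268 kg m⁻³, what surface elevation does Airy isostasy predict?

Balancing pressure at the compensation depth: ρ_c h = (ρ_m − ρ_c) r.
h = r (ρ_m − ρ_c) / ρ_c = 29.7 km × (3268 − 2766) / 2766 = 5.39 km.

5.39 km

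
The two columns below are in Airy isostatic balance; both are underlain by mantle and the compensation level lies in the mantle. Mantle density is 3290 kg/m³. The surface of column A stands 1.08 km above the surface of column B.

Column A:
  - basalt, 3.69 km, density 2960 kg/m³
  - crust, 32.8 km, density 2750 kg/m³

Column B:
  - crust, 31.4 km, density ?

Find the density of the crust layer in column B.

Take the compensation level at the base of the deeper column (depth z_c below the surface of column A) and equate Σ ρ_i t_i down to z_c; mantle fills any gap and the z_c terms cancel.
Column A: 3.69×2960 + 32.8×2750 + (z_c − 36.49)×3290
Column B: 1.08×0 + 31.4×ρ + (z_c − 1.08 − 31.4)×3290
The z_c×3290 term appears on both sides and cancels. Collect the known terms of each column as K = Σ(ρt)_known − 3290 × (depth of known layers): K_A = 101122.4 − 3290×36.49 = −18929.7; K_B = 0 − 3290×(1.08 + 31.4) = −106859.2.
Balance: K_A = K_B + 31.4×ρ, so ρ = (K_A − K_B)/31.4 = 87929.5/31.4 = 2800 kg/m³.

2800 kg/m³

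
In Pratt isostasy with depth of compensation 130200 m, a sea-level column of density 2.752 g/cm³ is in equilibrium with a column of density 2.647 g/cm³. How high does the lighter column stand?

ρ_ref D = ρ (D + h) → h = D (ρ_ref − ρ)/ρ.
h = 130200 m × (2.752 − 2.647)/2.647 = 5160 m.

5160 m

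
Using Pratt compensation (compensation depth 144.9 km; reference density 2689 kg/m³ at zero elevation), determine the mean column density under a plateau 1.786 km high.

Pratt balance: ρ_ref D = ρ (D + h).
ρ = ρ_ref D/(D + h) = 2689 × 144.9 km/(144.9 km + 1.786 km) = 2660 kg/m³.

2660 kg/m³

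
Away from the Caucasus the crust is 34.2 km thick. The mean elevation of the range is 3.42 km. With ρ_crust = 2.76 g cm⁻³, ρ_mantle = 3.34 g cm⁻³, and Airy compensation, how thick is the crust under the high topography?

53.9 km

Root depth r = h ρ_c / (ρ_m − ρ_c) = 3.42 km × 2.76 / 0.58 = 16.27 km.
Total thickness = T + h + r = 34.2 km + 3.42 km + 16.27 km = 53.9 km.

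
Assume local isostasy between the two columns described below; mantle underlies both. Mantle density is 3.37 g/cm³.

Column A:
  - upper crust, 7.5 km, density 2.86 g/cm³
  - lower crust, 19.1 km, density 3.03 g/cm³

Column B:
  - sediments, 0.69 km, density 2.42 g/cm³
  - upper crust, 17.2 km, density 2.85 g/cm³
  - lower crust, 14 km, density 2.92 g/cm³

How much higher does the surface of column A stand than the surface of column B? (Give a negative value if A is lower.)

−1.66 km

For any compensation level in the mantle, the mantle terms cancel and isostasy reduces to e = (Σt_A − Σt_B) − (Σ(ρt)_A − Σ(ρt)_B) / ρ_m.
Σt_A = 26.6 km; Σt_B = 31.89 km; Σ(ρt)_A = 79.323; Σ(ρt)_B = 91.5698 (in km·g/cm³).
e = (26.6 − 31.89) − (79.323 − 91.5698) / 3.37 = −1.66 km.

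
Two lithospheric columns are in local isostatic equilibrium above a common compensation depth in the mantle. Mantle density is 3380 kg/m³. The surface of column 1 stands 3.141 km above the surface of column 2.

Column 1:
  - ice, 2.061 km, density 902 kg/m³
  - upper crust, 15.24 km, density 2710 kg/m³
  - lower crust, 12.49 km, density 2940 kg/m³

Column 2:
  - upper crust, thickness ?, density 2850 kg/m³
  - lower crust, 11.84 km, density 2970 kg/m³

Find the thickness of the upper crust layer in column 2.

Take the compensation level at the base of the deeper column (depth z_c below the surface of column 1) and equate Σ ρ_i t_i down to z_c; mantle fills any gap and the z_c terms cancel.
Column 1: 2.061×902 + 15.24×2710 + 12.49×2940 + (z_c − 29.791)×3380
Column 2: 3.141×0 + x×2850 + 11.84×2970 + (z_c − 3.141 − 11.84 − x)×3380
The z_c×3380 term appears on both sides and cancels. Collect the known terms of each column as K = Σ(ρt)_known − 3380 × (depth of known layers): K_1 = 79880.022 − 3380×29.791 = −20813.558; K_2 = 35164.8 − 3380×(3.141 + 11.84) = −15470.98.
Balance: K_1 = K_2 − x×(3380 − 2850), so x = (K_2 − K_1)/(3380 − 2850) = 5342.58/530 = 10.1 km.

10.1 km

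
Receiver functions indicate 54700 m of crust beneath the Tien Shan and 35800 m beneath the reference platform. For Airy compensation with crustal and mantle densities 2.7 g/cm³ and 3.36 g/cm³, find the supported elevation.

3710 m

Excess crust Δ = 54700 m − 35800 m = 18900 m, split between elevation h and root r with h + r = Δ.
Airy balance ρ_c h = (ρ_m − ρ_c) r gives r = h ρ_c/(ρ_m − ρ_c), so h (1 + ρ_c/(ρ_m − ρ_c)) = Δ, i.e. h = Δ (ρ_m − ρ_c)/ρ_m.
h = 18900 m × 0.66/3.36 = 3710 m.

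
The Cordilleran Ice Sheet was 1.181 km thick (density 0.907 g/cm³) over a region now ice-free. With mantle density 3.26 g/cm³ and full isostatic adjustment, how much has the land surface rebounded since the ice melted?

0.329 km

Removing the load lets mantle flow back in; uplift u satisfies ρ_ice t = ρ_m u.
u = t ρ_ice/ρ_m = 1.181 km × 0.907/3.26 = 0.329 km.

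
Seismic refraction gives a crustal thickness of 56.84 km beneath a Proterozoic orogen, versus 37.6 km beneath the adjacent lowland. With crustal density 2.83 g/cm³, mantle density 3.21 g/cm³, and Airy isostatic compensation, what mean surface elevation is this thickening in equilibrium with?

Excess crust Δ = 56.84 km − 37.6 km = 19.24 km, split between elevation h and root r with h + r = Δ.
Airy balance ρ_c h = (ρ_m − ρ_c) r gives r = h ρ_c/(ρ_m − ρ_c), so h (1 + ρ_c/(ρ_m − ρ_c)) = Δ, i.e. h = Δ (ρ_m − ρ_c)/ρ_m.
h = 19.24 km × 0.38/3.21 = 2.28 km.

2.28 km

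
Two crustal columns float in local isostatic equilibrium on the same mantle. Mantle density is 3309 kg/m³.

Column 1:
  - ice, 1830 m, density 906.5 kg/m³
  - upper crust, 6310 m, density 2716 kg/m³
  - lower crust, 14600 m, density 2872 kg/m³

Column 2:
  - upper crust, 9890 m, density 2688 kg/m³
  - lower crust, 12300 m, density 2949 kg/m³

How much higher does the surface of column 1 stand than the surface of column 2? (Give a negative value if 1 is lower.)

1190 m

For any compensation level in the mantle, the mantle terms cancel and isostasy reduces to e = (Σt_1 − Σt_2) − (Σ(ρt)_1 − Σ(ρt)_2) / ρ_m.
Σt_1 = 22740 m; Σt_2 = 22190 m; Σ(ρt)_1 = 60728055; Σ(ρt)_2 = 62857020 (in m·kg/m³).
e = (22740 − 22190) − (60728055 − 62857020) / 3309 = 1190 m.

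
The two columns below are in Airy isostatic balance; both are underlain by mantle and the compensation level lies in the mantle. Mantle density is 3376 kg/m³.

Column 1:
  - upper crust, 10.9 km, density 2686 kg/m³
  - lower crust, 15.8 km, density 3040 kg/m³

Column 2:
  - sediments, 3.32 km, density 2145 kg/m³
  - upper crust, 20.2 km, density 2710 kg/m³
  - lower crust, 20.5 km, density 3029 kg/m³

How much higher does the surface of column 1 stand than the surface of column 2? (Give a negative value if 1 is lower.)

For any compensation level in the mantle, the mantle terms cancel and isostasy reduces to e = (Σt_1 − Σt_2) − (Σ(ρt)_1 − Σ(ρt)_2) / ρ_m.
Σt_1 = 26.7 km; Σt_2 = 44.02 km; Σ(ρt)_1 = 77309.4; Σ(ρt)_2 = 123957.9 (in km·kg/m³).
e = (26.7 − 44.02) − (77309.4 − 123957.9) / 3376 = −3.5 km.

−3.5 km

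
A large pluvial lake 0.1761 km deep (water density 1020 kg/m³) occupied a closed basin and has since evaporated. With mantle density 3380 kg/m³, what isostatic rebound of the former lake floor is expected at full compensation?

0.0531 km

u = d ρ_w/ρ_m = 0.1761 km × 1020/3380 = 0.0531 km.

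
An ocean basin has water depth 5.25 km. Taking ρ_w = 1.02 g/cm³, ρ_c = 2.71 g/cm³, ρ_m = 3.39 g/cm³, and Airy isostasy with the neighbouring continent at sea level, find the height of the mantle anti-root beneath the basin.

In Airy isostatic equilibrium: replacing crust with seawater at the top is compensated by replacing crust with mantle at the base: d (ρ_c − ρ_w) = a (ρ_m − ρ_c).
a = d (ρ_c − ρ_w)/(ρ_m − ρ_c) = 5.25 km × 1.69/0.68 = 13 km.

13 km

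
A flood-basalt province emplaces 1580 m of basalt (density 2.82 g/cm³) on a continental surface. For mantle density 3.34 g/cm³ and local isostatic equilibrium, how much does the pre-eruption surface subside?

Subaerial loading: s = t ρ_load / ρ_m.
s = 1580 m × 2.82/3.34 = 1330 m.

1330 m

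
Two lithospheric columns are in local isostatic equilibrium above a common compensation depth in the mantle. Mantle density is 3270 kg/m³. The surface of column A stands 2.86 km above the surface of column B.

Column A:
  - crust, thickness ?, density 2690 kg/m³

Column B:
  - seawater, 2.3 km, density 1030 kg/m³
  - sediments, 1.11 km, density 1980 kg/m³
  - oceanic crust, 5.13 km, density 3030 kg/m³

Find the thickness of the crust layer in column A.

29.6 km

Take the compensation level at the base of the deeper column (depth z_c below the surface of column A) and equate Σ ρ_i t_i down to z_c; mantle fills any gap and the z_c terms cancel.
Column A: x×2690 + (z_c − 0 − x)×3270
Column B: 2.86×0 + 2.3×1030 + 1.11×1980 + 5.13×3030 + (z_c − 2.86 − 8.54)×3270
The z_c×3270 term appears on both sides and cancels. Collect the known terms of each column as K = Σ(ρt)_known − 3270 × (depth of known layers): K_A = 0 − 3270×0 = 0; K_B = 20110.7 − 3270×(2.86 + 8.54) = −17167.3.
Balance: K_A − x×(3270 − 2690) = K_B, so x = (K_A − K_B)/(3270 − 2690) = 17167.3/580 = 29.6 km.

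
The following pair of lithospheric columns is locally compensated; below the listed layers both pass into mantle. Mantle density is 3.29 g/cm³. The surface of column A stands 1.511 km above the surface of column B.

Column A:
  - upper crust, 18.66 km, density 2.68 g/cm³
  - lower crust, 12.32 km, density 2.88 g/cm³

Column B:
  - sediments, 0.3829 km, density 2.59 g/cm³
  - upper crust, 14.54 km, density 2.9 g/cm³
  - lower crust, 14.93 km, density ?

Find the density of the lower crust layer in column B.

Take the compensation level at the base of the deeper column (depth z_c below the surface of column A) and equate Σ ρ_i t_i down to z_c; mantle fills any gap and the z_c terms cancel.
Column A: 18.66×2.68 + 12.32×2.88 + (z_c − 30.98)×3.29
Column B: 1.511×0 + 0.3829×2.59 + 14.54×2.9 + 14.93×ρ + (z_c − 1.511 − 29.8529)×3.29
The z_c×3.29 term appears on both sides and cancels. Collect the known terms of each column as K = Σ(ρt)_known − 3.29 × (depth of known layers): K_A = 85.4904 − 3.29×30.98 = −16.4338; K_B = 43.157711 − 3.29×(1.511 + 29.8529) = −60.02952.
Balance: K_A = K_B + 14.93×ρ, so ρ = (K_A − K_B)/14.93 = 43.5957/14.93 = 2.92 g/cm³.

2.92 g/cm³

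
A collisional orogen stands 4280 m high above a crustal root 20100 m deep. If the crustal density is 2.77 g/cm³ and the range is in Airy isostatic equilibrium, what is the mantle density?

3.36 g/cm³

Airy balance: ρ_c h = (ρ_m − ρ_c) r → ρ_m = ρ_c (1 + h/r).
ρ_m = 2.77 × (1 + 4280 m/20100 m) = 3.36 g/cm³.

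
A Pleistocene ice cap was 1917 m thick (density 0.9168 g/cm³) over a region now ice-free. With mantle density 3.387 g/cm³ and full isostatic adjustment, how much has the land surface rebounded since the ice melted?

519 m

Removing the load lets mantle flow back in; uplift u satisfies ρ_ice t = ρ_m u.
u = t ρ_ice/ρ_m = 1917 m × 0.9168/3.387 = 519 m.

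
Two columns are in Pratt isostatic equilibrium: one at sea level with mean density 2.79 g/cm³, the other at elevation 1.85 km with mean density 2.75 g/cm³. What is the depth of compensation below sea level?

127 km

ρ_ref D = ρ (D + h) → D (ρ_ref − ρ) = ρ h.
D = ρ h/(ρ_ref − ρ) = 2.75 × 1.85 km/(2.79 − 2.75) = 127 km.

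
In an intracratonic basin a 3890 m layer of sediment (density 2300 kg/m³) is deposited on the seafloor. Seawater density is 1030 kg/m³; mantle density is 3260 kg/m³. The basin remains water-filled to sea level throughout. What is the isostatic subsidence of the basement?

Submarine loading: the sediment displaces seawater, and the subsidence is in turn flooded, so s (ρ_m − ρ_w) = t (ρ_sed − ρ_w).
s = 3890 m × (2300 − 1030) / (3260 − 1030) = 2220 m.

2220 m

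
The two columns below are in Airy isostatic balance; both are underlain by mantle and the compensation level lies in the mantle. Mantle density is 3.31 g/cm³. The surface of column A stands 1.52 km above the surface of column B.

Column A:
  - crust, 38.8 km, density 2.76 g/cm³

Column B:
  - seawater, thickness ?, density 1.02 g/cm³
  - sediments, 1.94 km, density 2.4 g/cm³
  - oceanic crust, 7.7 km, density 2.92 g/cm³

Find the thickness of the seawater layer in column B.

Take the compensation level at the base of the deeper column (depth z_c below the surface of column A) and equate Σ ρ_i t_i down to z_c; mantle fills any gap and the z_c terms cancel.
Column A: 38.8×2.76 + (z_c − 38.8)×3.31
Column B: 1.52×0 + x×1.02 + 1.94×2.4 + 7.7×2.92 + (z_c − 1.52 − 9.64 − x)×3.31
The z_c×3.31 term appears on both sides and cancels. Collect the known terms of each column as K = Σ(ρt)_known − 3.31 × (depth of known layers): K_A = 107.088 − 3.31×38.8 = −21.34; K_B = 27.14 − 3.31×(1.52 + 9.64) = −9.7996.
Balance: K_A = K_B − x×(3.31 − 1.02), so x = (K_B − K_A)/(3.31 − 1.02) = 11.5404/2.29 = 5.04 km.

5.04 km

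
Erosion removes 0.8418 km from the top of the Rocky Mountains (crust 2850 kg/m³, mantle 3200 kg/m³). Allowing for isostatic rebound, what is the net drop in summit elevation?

Rebound u = e ρ_c/ρ_m = 0.8418 km × 2850/3200 = 0.7497 km.
Net surface drop = e − u = 0.8418 km − 0.7497 km = e (ρ_m − ρ_c)/ρ_m = 0.0921 km.

0.0921 km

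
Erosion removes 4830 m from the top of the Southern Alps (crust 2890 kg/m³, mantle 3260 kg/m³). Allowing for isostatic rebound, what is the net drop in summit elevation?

Rebound u = e ρ_c/ρ_m = 4830 m × 2890/3260 = 4282 m.
Net surface drop = e − u = 4830 m − 4282 m = e (ρ_m − ρ_c)/ρ_m = 548 m.

548 m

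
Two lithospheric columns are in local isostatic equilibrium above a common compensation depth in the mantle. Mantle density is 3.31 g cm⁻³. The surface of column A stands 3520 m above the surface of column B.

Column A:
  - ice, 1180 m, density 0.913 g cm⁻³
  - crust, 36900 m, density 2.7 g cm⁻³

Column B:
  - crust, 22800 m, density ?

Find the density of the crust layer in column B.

2.71 g cm⁻³

Take the compensation level at the base of the deeper column (depth z_c below the surface of column A) and equate Σ ρ_i t_i down to z_c; mantle fills any gap and the z_c terms cancel.
Column A: 1180×0.913 + 36900×2.7 + (z_c − 38080)×3.31
Column B: 3520×0 + 22800×ρ + (z_c − 3520 − 22800)×3.31
The z_c×3.31 term appears on both sides and cancels. Collect the known terms of each column as K = Σ(ρt)_known − 3.31 × (depth of known layers): K_A = 100707.34 − 3.31×38080 = −25337.46; K_B = 0 − 3.31×(3520 + 22800) = −87119.2.
Balance: K_A = K_B + 22800×ρ, so ρ = (K_A − K_B)/22800 = 61781.7/22800 = 2.71 g cm⁻³.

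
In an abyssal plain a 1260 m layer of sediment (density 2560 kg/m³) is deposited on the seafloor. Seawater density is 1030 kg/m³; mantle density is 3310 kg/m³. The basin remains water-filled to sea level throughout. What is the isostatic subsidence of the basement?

Submarine loading: the sediment displaces seawater, and the subsidence is in turn flooded, so s (ρ_m − ρ_w) = t (ρ_sed − ρ_w).
s = 1260 m × (2560 − 1030) / (3310 − 1030) = 846 m.

846 m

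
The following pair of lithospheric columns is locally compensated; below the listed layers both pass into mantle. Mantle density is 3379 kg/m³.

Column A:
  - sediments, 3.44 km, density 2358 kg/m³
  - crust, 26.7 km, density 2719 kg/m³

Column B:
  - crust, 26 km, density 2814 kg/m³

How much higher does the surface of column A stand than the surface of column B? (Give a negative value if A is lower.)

For any compensation level in the mantle, the mantle terms cancel and isostasy reduces to e = (Σt_A − Σt_B) − (Σ(ρt)_A − Σ(ρt)_B) / ρ_m.
Σt_A = 30.14 km; Σt_B = 26 km; Σ(ρt)_A = 80708.82; Σ(ρt)_B = 73164 (in km·kg/m³).
e = (30.14 − 26) − (80708.82 − 73164) / 3379 = 1.91 km.

1.91 km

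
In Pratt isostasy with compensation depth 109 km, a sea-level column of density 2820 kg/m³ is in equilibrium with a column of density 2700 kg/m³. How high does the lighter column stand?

ρ_ref D = ρ (D + h) → h = D (ρ_ref − ρ)/ρ.
h = 109 km × (2820 − 2700)/2700 = 4.84 km.

4.84 km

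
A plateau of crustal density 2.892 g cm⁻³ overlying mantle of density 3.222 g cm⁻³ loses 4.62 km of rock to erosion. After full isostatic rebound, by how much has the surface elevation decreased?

Rebound u = e ρ_c/ρ_m = 4.62 km × 2.892/3.222 = 4.147 km.
Net surface drop = e − u = 4.62 km − 4.147 km = e (ρ_m − ρ_c)/ρ_m = 0.473 km.

0.473 km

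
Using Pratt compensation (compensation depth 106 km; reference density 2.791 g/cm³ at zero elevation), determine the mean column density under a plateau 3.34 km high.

Pratt balance: ρ_ref D = ρ (D + h).
ρ = ρ_ref D/(D + h) = 2.791 × 106 km/(106 km + 3.34 km) = 2.71 g/cm³.

2.71 g/cm³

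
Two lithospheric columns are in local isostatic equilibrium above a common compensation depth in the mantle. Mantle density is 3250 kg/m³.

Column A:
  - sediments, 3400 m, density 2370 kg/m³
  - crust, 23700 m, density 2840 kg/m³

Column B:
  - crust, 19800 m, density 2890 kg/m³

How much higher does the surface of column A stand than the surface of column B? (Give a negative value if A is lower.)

1720 m

For any compensation level in the mantle, the mantle terms cancel and isostasy reduces to e = (Σt_A − Σt_B) − (Σ(ρt)_A − Σ(ρt)_B) / ρ_m.
Σt_A = 27100 m; Σt_B = 19800 m; Σ(ρt)_A = 75366000; Σ(ρt)_B = 57222000 (in m·kg/m³).
e = (27100 − 19800) − (75366000 − 57222000) / 3250 = 1720 m.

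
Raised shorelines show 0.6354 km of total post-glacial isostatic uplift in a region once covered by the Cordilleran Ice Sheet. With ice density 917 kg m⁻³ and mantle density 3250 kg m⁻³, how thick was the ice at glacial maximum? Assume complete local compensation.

u = t ρ_ice/ρ_m → t = u ρ_m/ρ_ice = 0.6354 km × 3250/917 = 2.25 km.

2.25 km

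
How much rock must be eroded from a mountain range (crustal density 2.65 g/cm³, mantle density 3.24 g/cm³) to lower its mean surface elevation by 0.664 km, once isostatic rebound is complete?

Net drop Δ = e − u = e − e ρ_c/ρ_m = e (ρ_m − ρ_c)/ρ_m.
e = Δ ρ_m/(ρ_m − ρ_c) = 0.664 km × 3.24/0.59 = 3.65 km.

3.65 km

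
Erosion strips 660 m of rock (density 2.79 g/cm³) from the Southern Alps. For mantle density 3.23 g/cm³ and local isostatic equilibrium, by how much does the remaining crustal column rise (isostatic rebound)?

Unloading: uplift u = e ρ_c/ρ_m = 660 m × 2.79/3.23 = 570 m.

570 m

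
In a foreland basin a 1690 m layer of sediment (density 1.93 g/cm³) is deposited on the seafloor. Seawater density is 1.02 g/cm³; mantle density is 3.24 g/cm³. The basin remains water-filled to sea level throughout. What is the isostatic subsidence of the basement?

Submarine loading: the sediment displaces seawater, and the subsidence is in turn flooded, so s (ρ_m − ρ_w) = t (ρ_sed − ρ_w).
s = 1690 m × (1.93 − 1.02) / (3.24 − 1.02) = 693 m.

693 m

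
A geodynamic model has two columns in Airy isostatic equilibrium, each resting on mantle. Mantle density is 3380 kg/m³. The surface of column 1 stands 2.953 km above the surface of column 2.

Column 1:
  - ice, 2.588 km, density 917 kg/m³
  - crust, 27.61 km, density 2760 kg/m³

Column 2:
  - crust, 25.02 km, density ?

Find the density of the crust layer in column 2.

Take the compensation level at the base of the deeper column (depth z_c below the surface of column 1) and equate Σ ρ_i t_i down to z_c; mantle fills any gap and the z_c terms cancel.
Column 1: 2.588×917 + 27.61×2760 + (z_c − 30.198)×3380
Column 2: 2.953×0 + 25.02×ρ + (z_c − 2.953 − 25.02)×3380
The z_c×3380 term appears on both sides and cancels. Collect the known terms of each column as K = Σ(ρt)_known − 3380 × (depth of known layers): K_1 = 78576.796 − 3380×30.198 = −23492.444; K_2 = 0 − 3380×(2.953 + 25.02) = −94548.74.
Balance: K_1 = K_2 + 25.02×ρ, so ρ = (K_1 − K_2)/25.02 = 71056.3/25.02 = 2840 kg/m³.

2840 kg/m³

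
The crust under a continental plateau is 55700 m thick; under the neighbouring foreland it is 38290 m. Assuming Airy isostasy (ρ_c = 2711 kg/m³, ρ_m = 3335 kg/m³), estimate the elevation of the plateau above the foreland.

Excess crust Δ = 55700 m − 38290 m = 17410 m, split between elevation h and root r with h + r = Δ.
Airy balance ρ_c h = (ρ_m − ρ_c) r gives r = h ρ_c/(ρ_m − ρ_c), so h (1 + ρ_c/(ρ_m − ρ_c)) = Δ, i.e. h = Δ (ρ_m − ρ_c)/ρ_m.
h = 17410 m × 624/3335 = 3260 m.

3260 m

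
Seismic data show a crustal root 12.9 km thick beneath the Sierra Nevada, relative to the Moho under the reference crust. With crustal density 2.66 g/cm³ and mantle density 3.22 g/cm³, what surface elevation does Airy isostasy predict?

2.72 km

In Airy isostatic equilibrium: ρ_c h = (ρ_m − ρ_c) r.
h = r (ρ_m − ρ_c) / ρ_c = 12.9 km × (3.22 − 2.66) / 2.66 = 2.72 km.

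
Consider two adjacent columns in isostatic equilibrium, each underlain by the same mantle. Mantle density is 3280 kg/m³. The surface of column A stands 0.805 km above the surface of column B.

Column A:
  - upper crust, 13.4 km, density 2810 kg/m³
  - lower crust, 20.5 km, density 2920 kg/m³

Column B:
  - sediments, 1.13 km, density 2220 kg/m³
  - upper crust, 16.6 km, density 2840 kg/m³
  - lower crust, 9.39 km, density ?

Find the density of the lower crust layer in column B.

Take the compensation level at the base of the deeper column (depth z_c below the surface of column A) and equate Σ ρ_i t_i down to z_c; mantle fills any gap and the z_c terms cancel.
Column A: 13.4×2810 + 20.5×2920 + (z_c − 33.9)×3280
Column B: 0.805×0 + 1.13×2220 + 16.6×2840 + 9.39×ρ + (z_c − 0.805 − 27.12)×3280
The z_c×3280 term appears on both sides and cancels. Collect the known terms of each column as K = Σ(ρt)_known − 3280 × (depth of known layers): K_A = 97514 − 3280×33.9 = −13678; K_B = 49652.6 − 3280×(0.805 + 27.12) = −41941.4.
Balance: K_A = K_B + 9.39×ρ, so ρ = (K_A − K_B)/9.39 = 28263.4/9.39 = 3010 kg/m³.

3010 kg/m³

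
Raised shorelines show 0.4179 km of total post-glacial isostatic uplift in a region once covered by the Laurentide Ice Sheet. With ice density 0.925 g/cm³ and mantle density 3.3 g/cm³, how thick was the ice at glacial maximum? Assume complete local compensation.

1.49 km

u = t ρ_ice/ρ_m → t = u ρ_m/ρ_ice = 0.4179 km × 3.3/0.925 = 1.49 km.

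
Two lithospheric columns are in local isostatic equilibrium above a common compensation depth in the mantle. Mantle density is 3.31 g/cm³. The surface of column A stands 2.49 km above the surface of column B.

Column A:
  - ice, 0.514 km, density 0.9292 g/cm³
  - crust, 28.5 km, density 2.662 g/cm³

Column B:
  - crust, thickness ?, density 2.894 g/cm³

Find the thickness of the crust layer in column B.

Take the compensation level at the base of the deeper column (depth z_c below the surface of column A) and equate Σ ρ_i t_i down to z_c; mantle fills any gap and the z_c terms cancel.
Column A: 0.514×0.9292 + 28.5×2.662 + (z_c − 29.014)×3.31
Column B: 2.49×0 + x×2.894 + (z_c − 2.49 − 0 − x)×3.31
The z_c×3.31 term appears on both sides and cancels. Collect the known terms of each column as K = Σ(ρt)_known − 3.31 × (depth of known layers): K_A = 76.3446088 − 3.31×29.014 = −19.6917312; K_B = 0 − 3.31×(2.49 + 0) = −8.2419.
Balance: K_A = K_B − x×(3.31 − 2.894), so x = (K_B − K_A)/(3.31 − 2.894) = 11.4498/0.416 = 27.5 km.

27.5 km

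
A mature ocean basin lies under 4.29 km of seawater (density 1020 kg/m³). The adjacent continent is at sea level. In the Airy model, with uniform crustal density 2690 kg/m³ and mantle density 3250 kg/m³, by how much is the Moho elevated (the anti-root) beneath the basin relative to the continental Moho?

12.8 km

In Airy isostatic equilibrium: replacing crust with seawater at the top is compensated by replacing crust with mantle at the base: d (ρ_c − ρ_w) = a (ρ_m − ρ_c).
a = d (ρ_c − ρ_w)/(ρ_m − ρ_c) = 4.29 km × 1670/560 = 12.8 km.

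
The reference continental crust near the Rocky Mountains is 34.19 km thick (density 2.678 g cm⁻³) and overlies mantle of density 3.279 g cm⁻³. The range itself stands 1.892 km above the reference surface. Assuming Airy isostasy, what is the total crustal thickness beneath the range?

44.5 km

Root depth r = h ρ_c / (ρ_m − ρ_c) = 1.892 km × 2.678 / 0.601 = 8.431 km.
Total thickness = T + h + r = 34.19 km + 1.892 km + 8.431 km = 44.5 km.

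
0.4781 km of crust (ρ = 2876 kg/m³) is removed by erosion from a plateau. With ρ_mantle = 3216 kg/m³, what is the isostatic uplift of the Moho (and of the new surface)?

0.428 km

Unloading: uplift u = e ρ_c/ρ_m = 0.4781 km × 2876/3216 = 0.428 km.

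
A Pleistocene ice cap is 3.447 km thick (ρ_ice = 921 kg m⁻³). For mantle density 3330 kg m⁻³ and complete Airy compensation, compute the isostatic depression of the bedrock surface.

By Archimedes' principle applied to the lithosphere: the ice load ρ_ice t is balanced by mantle displaced below, ρ_m s.
s = t ρ_ice / ρ_m = 3.447 km × 921/3330 = 0.953 km.

0.953 km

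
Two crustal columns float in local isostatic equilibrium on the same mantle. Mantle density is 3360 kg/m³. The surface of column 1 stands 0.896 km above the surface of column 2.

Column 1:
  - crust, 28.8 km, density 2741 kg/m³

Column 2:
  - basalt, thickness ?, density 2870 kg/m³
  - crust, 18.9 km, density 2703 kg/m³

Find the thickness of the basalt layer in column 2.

4.9 km

Take the compensation level at the base of the deeper column (depth z_c below the surface of column 1) and equate Σ ρ_i t_i down to z_c; mantle fills any gap and the z_c terms cancel.
Column 1: 28.8×2741 + (z_c − 28.8)×3360
Column 2: 0.896×0 + x×2870 + 18.9×2703 + (z_c − 0.896 − 18.9 − x)×3360
The z_c×3360 term appears on both sides and cancels. Collect the known terms of each column as K = Σ(ρt)_known − 3360 × (depth of known layers): K_1 = 78940.8 − 3360×28.8 = −17827.2; K_2 = 51086.7 − 3360×(0.896 + 18.9) = −15427.86.
Balance: K_1 = K_2 − x×(3360 − 2870), so x = (K_2 − K_1)/(3360 − 2870) = 2399.34/490 = 4.9 km.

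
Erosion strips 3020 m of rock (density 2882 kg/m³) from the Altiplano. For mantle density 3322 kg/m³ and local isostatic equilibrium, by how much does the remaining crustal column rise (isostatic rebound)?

2620 m

Unloading: uplift u = e ρ_c/ρ_m = 3020 m × 2882/3322 = 2620 m.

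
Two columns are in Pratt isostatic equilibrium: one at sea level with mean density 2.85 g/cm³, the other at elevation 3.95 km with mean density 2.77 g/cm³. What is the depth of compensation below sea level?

ρ_ref D = ρ (D + h) → D (ρ_ref − ρ) = ρ h.
D = ρ h/(ρ_ref − ρ) = 2.77 × 3.95 km/(2.85 − 2.77) = 137 km.

137 km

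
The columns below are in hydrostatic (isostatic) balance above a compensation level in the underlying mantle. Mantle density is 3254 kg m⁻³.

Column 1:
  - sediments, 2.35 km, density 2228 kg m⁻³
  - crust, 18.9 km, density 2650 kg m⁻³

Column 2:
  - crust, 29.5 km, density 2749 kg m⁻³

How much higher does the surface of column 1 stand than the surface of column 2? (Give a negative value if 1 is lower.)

For any compensation level in the mantle, the mantle terms cancel and isostasy reduces to e = (Σt_1 − Σt_2) − (Σ(ρt)_1 − Σ(ρt)_2) / ρ_m.
Σt_1 = 21.25 km; Σt_2 = 29.5 km; Σ(ρt)_1 = 55320.8; Σ(ρt)_2 = 81095.5 (in km·kg m⁻³).
e = (21.25 − 29.5) − (55320.8 − 81095.5) / 3254 = −0.329 km.

−0.329 km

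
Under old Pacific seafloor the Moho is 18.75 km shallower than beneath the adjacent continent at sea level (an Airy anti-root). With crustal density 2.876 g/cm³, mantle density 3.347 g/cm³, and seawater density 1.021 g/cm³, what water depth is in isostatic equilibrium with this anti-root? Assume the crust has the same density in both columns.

4.76 km

Replacing a thickness d of crust by seawater at the top must be balanced by replacing crust with mantle at the base: d (ρ_c − ρ_w) = a (ρ_m − ρ_c).
d = a (ρ_m − ρ_c)/(ρ_c − ρ_w) = 18.75 km × 0.471/1.855 = 4.76 km.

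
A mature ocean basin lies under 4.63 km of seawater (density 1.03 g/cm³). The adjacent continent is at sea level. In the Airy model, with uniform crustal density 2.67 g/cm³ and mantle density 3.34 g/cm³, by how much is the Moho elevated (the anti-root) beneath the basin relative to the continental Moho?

11.3 km

By Archimedes' principle applied to the lithosphere: replacing crust with seawater at the top is compensated by replacing crust with mantle at the base: d (ρ_c − ρ_w) = a (ρ_m − ρ_c).
a = d (ρ_c − ρ_w)/(ρ_m − ρ_c) = 4.63 km × 1.64/0.67 = 11.3 km.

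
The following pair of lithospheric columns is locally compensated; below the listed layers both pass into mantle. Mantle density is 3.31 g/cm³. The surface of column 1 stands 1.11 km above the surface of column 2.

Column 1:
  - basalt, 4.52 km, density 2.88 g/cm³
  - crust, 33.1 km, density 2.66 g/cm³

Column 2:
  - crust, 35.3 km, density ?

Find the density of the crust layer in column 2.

Take the compensation level at the base of the deeper column (depth z_c below the surface of column 1) and equate Σ ρ_i t_i down to z_c; mantle fills any gap and the z_c terms cancel.
Column 1: 4.52×2.88 + 33.1×2.66 + (z_c − 37.62)×3.31
Column 2: 1.11×0 + 35.3×ρ + (z_c − 1.11 − 35.3)×3.31
The z_c×3.31 term appears on both sides and cancels. Collect the known terms of each column as K = Σ(ρt)_known − 3.31 × (depth of known layers): K_1 = 101.0636 − 3.31×37.62 = −23.4586; K_2 = 0 − 3.31×(1.11 + 35.3) = −120.5171.
Balance: K_1 = K_2 + 35.3×ρ, so ρ = (K_1 − K_2)/35.3 = 97.0585/35.3 = 2.75 g/cm³.

2.75 g/cm³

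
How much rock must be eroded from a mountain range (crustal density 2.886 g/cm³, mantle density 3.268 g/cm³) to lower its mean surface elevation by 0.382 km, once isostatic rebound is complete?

3.27 km

Net drop Δ = e − u = e − e ρ_c/ρ_m = e (ρ_m − ρ_c)/ρ_m.
e = Δ ρ_m/(ρ_m − ρ_c) = 0.382 km × 3.268/0.382 = 3.27 km.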